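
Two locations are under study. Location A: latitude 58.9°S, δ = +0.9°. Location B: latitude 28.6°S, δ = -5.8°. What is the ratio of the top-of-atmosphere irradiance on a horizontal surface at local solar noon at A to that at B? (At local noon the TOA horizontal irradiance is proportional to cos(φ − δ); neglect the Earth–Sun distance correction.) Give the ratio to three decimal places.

0.546

A: cos θ_z = cos(-58.9° − (0.9°)) = 0.5030.
B: cos θ_z = cos(-28.6° − (-5.8°)) = 0.9219.
Ratio A/B = 0.5030 / 0.9219 = 0.5456.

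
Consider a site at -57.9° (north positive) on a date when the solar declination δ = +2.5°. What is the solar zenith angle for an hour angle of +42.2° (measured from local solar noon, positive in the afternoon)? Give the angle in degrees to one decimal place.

69.1°

cos θ_z = sin φ sin δ + cos φ cos δ cos H = (-0.8471)(0.0436) + (0.5314)(0.9990)(0.7408) = 0.3563.
θ_z = arccos(0.3563) = 69.13°.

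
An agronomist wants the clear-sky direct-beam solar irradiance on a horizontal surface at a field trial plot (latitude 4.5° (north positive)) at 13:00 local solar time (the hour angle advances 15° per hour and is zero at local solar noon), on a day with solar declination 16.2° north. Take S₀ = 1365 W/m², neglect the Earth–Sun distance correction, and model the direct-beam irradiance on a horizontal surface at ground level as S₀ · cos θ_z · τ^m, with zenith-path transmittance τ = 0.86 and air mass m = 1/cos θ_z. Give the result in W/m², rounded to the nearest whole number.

Hour angle H = 15° × (13 − 12) = 15.00°.
cos θ_z = sin(4.5°) sin(16.2°) + cos(4.5°) cos(16.2°) cos(15.00°) = 0.0219 + 0.9247 = 0.9466.
Air mass m = 1/cos θ_z = 1/0.9466 = 1.056; τ^m = 0.86^1.056 = 0.8528.
Surface direct beam = 1365 × 0.9466 × 0.8528 = 1101.91 W/m².

1102 W/m²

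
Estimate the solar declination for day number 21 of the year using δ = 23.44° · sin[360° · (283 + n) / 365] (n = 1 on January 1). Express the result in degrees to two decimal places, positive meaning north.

360 × (283 + 21) / 365 = 299.836°; sin(299.836°) = -0.8675.
δ = 23.44 × -0.8675 = -20.334° ≈ -20.33°.

-20.33°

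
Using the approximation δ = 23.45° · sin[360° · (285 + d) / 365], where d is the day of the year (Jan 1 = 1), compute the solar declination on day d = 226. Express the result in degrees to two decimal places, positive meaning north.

+13.78°

360 × (285 + 226) / 365 = 504.000°; sin(504.000°) = 0.5878.
δ = 23.45 × 0.5878 = 13.784° ≈ +13.78°.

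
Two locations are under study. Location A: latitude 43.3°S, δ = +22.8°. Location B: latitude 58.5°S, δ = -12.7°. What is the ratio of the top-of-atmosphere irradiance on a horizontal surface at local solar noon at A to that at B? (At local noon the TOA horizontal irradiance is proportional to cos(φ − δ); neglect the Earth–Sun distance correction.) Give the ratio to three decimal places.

A: cos θ_z = cos(-43.3° − (22.8°)) = 0.4051.
B: cos θ_z = cos(-58.5° − (-12.7°)) = 0.6972.
Ratio A/B = 0.4051 / 0.6972 = 0.5810.

0.581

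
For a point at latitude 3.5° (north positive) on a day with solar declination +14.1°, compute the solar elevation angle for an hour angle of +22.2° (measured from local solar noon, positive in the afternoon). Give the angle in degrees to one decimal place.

65.7°

cos θ_z = sin φ sin δ + cos φ cos δ cos H = (0.0610)(0.2436) + (0.9981)(0.9699)(0.9259) = 0.9112.
θ_z = arccos(0.9112) = 24.33°, so the elevation is 90° − 24.33° = 65.67°.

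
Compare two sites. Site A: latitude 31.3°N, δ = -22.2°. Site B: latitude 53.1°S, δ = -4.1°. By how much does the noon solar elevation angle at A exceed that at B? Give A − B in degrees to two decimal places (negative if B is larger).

-4.50°

A: 90° − |31.3 − (-22.2)| = 36.50°.
B: 90° − |-53.1 − (-4.1)| = 41.00°.
A − B = 36.50 − 41.00 = -4.50°.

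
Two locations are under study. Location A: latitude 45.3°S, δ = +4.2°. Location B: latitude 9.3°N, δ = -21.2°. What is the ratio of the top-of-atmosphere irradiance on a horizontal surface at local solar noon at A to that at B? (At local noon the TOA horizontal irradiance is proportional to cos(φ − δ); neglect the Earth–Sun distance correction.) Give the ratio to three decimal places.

A: cos θ_z = cos(-45.3° − (4.2°)) = 0.6494.
B: cos θ_z = cos(9.3° − (-21.2°)) = 0.8616.
Ratio A/B = 0.6494 / 0.8616 = 0.7537.

0.754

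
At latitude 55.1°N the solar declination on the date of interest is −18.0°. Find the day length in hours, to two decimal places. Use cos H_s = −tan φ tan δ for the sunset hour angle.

cos H_s = −tan(55.1°) · tan(-18.0°) = 0.4658, so H_s = arccos(0.4658) = 62.24°.
Day length = 2 H_s / 15° h⁻¹ = 124.48° / 15 = 8.299 h.

8.30 hours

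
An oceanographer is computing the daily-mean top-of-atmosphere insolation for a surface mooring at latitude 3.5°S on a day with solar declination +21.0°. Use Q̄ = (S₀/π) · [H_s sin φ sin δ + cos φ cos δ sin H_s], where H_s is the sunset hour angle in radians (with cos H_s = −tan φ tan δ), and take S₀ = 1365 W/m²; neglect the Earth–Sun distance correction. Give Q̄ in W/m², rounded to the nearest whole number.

−tan φ tan δ = −(-0.0612)(0.3839) = 0.0235; H_s = arccos(0.0235) = 88.65°. In radians, H_s = 1.5472.
H_s sin φ sin δ = 1.5472 × -0.0610 × 0.3584 = -0.0338.
cos φ cos δ sin H_s = 0.9981 × 0.9336 × 0.9997 = 0.9315.
Q̄ = (1365/π) × (-0.0338 + 0.9315) = 434.49 × 0.8977 = 390.04 W/m².

390 W/m²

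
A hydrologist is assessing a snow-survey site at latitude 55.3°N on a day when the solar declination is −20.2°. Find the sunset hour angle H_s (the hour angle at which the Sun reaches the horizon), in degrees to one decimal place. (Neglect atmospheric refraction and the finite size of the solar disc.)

57.9°

The sunset hour angle satisfies cos H_s = −tan φ tan δ = 0.5314, giving H_s = 57.90°.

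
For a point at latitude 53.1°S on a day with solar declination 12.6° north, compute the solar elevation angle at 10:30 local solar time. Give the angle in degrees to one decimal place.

21.5°

Hour angle H = 15° × (10.5 − 12) = -22.50°.
cos θ_z = sin φ sin δ + cos φ cos δ cos H = (-0.7997)(0.2181) + (0.6004)(0.9759)(0.9239) = 0.3669.
θ_z = arccos(0.3669) = 68.48°, so the elevation is 90° − 68.48° = 21.52°.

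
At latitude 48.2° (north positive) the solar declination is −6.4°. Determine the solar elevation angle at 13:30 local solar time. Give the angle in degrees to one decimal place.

31.9°

Hour angle H = 15° × (13.5 − 12) = 22.50°.
cos θ_z = sin(48.2°) sin(-6.4°) + cos(48.2°) cos(-6.4°) cos(22.50°) = -0.0831 + 0.6120 = 0.5289.
θ_z = arccos(0.5289) = 58.07°, so the elevation is 90° − 58.07° = 31.93°.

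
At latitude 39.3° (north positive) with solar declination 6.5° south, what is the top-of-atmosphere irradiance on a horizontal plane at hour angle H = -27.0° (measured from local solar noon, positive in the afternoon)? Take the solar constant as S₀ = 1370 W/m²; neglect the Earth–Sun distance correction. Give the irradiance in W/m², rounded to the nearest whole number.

840 W/m²

With φ = 39.3°, δ = -6.5°, H = -27.00°: sin φ sin δ = -0.0717, cos φ cos δ cos H = 0.6851, so cos θ_z = 0.6134.
Top-of-atmosphere irradiance = S₀ cos θ_z = 1370 × 0.6134 = 840.36 W/m².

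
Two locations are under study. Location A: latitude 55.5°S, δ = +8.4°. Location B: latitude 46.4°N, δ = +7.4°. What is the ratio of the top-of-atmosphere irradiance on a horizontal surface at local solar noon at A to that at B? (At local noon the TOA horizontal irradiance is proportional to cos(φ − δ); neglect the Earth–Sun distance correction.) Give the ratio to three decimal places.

0.566

A: cos θ_z = cos(-55.5° − (8.4°)) = 0.4399.
B: cos θ_z = cos(46.4° − (7.4°)) = 0.7771.
Ratio A/B = 0.4399 / 0.7771 = 0.5661.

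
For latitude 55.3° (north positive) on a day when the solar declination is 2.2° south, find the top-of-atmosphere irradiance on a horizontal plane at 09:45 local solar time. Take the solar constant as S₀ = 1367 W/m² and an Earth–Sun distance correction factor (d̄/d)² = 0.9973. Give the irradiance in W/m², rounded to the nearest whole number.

602 W/m²

Hour angle H = 15° × (9.75 − 12) = -33.75°.
cos θ_z = sin φ sin δ + cos φ cos δ cos H = (0.8221)(-0.0384) + (0.5693)(0.9993)(0.8315) = 0.4415.
Top-of-atmosphere irradiance = S₀ (d̄/d)² cos θ_z = 1367 × 0.9973 × 0.4415 = 601.90 W/m².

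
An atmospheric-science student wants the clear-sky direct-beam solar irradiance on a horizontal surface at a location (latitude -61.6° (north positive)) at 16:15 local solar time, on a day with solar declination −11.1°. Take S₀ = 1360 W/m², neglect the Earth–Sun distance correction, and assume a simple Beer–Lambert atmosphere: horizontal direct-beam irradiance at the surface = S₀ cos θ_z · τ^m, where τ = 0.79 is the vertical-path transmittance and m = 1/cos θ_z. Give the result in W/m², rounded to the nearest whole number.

273 W/m²

Hour angle H = 15° × (16.25 − 12) = 63.75°.
cos θ_z = sin(-61.6°) sin(-11.1°) + cos(-61.6°) cos(-11.1°) cos(63.75°) = 0.1694 + 0.2064 = 0.3758.
Air mass m = 1/cos θ_z = 1/0.3758 = 2.661; τ^m = 0.79^2.661 = 0.5341.
Surface direct beam = 1360 × 0.3758 × 0.5341 = 272.97 W/m².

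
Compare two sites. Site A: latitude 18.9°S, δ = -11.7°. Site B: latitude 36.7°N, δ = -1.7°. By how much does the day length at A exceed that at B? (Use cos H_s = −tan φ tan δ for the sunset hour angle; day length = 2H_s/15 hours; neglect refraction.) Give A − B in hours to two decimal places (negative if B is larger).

+0.71 h

A: H_s = arccos(−tan -18.9° · tan -11.7°) = 94.07°, so 2H_s/15 = 12.5427 h.
B: H_s = arccos(−tan 36.7° · tan -1.7°) = 88.73°, so 2H_s/15 = 11.8307 h.
A − B = 12.5427 − 11.8307 = 0.7120 h.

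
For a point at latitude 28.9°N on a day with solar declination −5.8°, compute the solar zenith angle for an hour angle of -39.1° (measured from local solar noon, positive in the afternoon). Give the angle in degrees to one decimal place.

cos θ_z = sin φ sin δ + cos φ cos δ cos H = (0.4833)(-0.1011) + (0.8755)(0.9949)(0.7760) = 0.6271.
θ_z = arccos(0.6271) = 51.16°.

51.2°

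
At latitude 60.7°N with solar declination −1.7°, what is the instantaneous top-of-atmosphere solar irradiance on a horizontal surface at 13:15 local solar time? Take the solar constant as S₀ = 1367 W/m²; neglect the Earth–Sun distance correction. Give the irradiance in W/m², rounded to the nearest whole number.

598 W/m²

Hour angle H = 15° × (13.25 − 12) = 18.75°.
With φ = 60.7°, δ = -1.7°, H = 18.75°: sin φ sin δ = -0.0259, cos φ cos δ cos H = 0.4632, so cos θ_z = 0.4373.
Top-of-atmosphere irradiance = S₀ cos θ_z = 1367 × 0.4373 = 597.79 W/m².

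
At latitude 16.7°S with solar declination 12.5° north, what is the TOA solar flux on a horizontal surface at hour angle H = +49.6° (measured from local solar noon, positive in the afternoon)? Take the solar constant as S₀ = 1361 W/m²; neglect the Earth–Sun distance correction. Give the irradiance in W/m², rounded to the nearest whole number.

cos θ_z = sin φ sin δ + cos φ cos δ cos H = (-0.2874)(0.2164) + (0.9578)(0.9763)(0.6481) = 0.5438.
Top-of-atmosphere irradiance = S₀ cos θ_z = 1361 × 0.5438 = 740.11 W/m².

740 W/m²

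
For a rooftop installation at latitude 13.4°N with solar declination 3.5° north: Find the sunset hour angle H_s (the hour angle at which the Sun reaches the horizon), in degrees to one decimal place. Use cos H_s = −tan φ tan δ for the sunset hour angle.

90.8°

−tan φ tan δ = −(0.2382)(0.0612) = -0.0146; H_s = arccos(-0.0146) = 90.84°.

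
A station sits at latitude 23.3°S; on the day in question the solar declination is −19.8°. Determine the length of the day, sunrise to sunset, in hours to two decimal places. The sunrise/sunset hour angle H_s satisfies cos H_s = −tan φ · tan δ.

13.19 hours

The sunset hour angle satisfies cos H_s = −tan φ tan δ = -0.1551, giving H_s = 98.92°.
Day length = 2 H_s / 15° h⁻¹ = 197.84° / 15 = 13.189 h.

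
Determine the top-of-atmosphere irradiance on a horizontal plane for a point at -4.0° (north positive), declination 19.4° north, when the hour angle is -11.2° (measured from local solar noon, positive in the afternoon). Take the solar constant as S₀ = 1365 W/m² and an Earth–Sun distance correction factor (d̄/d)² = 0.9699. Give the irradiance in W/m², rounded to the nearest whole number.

cos θ_z = sin(-4.0°) sin(19.4°) + cos(-4.0°) cos(19.4°) cos(-11.20°) = -0.0232 + 0.9230 = 0.8998.
Top-of-atmosphere irradiance = S₀ (d̄/d)² cos θ_z = 1365 × 0.9699 × 0.8998 = 1191.26 W/m².

1191 W/m²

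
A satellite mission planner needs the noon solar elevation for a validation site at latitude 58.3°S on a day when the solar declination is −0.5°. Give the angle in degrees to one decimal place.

32.2°

At local solar noon the hour angle is zero, so the elevation is 90° − |φ − δ| = 90° − |-58.3° − (-0.5°)| = 90° − 57.8° = 32.2°.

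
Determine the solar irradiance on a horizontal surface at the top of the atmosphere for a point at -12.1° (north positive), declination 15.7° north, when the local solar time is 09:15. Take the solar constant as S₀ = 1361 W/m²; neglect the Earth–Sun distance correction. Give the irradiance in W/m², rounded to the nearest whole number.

Hour angle H = 15° × (9.25 − 12) = -41.25°.
With φ = -12.1°, δ = 15.7°, H = -41.25°: sin φ sin δ = -0.0567, cos φ cos δ cos H = 0.7077, so cos θ_z = 0.6510.
Top-of-atmosphere irradiance = S₀ cos θ_z = 1361 × 0.6510 = 886.01 W/m².

886 W/m²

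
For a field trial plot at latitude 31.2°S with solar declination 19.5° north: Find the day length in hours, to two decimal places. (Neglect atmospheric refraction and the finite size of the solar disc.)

The sunset hour angle satisfies cos H_s = −tan φ tan δ = 0.2145, giving H_s = 77.61°.
Day length = 2 H_s / 15° h⁻¹ = 155.22° / 15 = 10.348 h.

10.35 hours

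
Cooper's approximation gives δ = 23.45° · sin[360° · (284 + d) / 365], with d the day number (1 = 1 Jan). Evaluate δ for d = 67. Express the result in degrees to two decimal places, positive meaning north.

-5.60°

360 × (284 + 67) / 365 = 346.192°; sin(346.192°) = -0.2387.
δ = 23.45 × -0.2387 = -5.598° ≈ -5.60°.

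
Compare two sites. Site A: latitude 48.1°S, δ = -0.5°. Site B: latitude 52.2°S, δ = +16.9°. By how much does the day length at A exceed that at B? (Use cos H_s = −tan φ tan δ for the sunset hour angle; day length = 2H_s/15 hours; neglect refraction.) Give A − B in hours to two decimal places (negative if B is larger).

A: H_s = arccos(−tan -48.1° · tan -0.5°) = 90.56°, so 2H_s/15 = 12.0747 h.
B: H_s = arccos(−tan -52.2° · tan 16.9°) = 66.94°, so 2H_s/15 = 8.9253 h.
A − B = 12.0747 − 8.9253 = 3.1494 h.

+3.15 h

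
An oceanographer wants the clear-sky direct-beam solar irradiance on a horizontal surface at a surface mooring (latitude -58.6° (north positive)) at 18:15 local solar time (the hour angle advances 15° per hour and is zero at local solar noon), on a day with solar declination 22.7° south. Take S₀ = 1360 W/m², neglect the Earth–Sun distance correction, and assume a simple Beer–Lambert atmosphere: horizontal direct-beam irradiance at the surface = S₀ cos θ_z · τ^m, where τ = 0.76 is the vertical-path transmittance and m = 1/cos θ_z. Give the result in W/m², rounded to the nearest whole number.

161 W/m²

Hour angle H = 15° × (18.25 − 12) = 93.75°.
With φ = -58.6°, δ = -22.7°, H = 93.75°: sin φ sin δ = 0.3294, cos φ cos δ cos H = -0.0314, so cos θ_z = 0.2980.
Air mass m = 1/cos θ_z = 1/0.2980 = 3.356; τ^m = 0.76^3.356 = 0.3981.
Surface direct beam = 1360 × 0.2980 × 0.3981 = 161.34 W/m².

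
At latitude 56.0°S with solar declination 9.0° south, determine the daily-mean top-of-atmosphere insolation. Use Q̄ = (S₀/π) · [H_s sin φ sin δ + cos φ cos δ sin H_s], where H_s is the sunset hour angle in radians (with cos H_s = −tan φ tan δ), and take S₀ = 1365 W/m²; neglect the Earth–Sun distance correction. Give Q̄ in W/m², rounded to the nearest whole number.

−tan φ tan δ = −(-1.4826)(-0.1584) = -0.2348; H_s = arccos(-0.2348) = 103.58°. In radians, H_s = 1.8078.
H_s sin φ sin δ = 1.8078 × -0.8290 × -0.1564 = 0.2344.
cos φ cos δ sin H_s = 0.5592 × 0.9877 × 0.9720 = 0.5369.
Q̄ = (1365/π) × (0.2344 + 0.5369) = 434.49 × 0.7713 = 335.12 W/m².

335 W/m²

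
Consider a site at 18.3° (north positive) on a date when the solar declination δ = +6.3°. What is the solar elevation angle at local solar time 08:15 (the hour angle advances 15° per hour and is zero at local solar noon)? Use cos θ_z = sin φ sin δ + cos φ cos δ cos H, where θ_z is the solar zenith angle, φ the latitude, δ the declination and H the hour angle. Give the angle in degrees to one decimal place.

Hour angle H = 15° × (8.25 − 12) = -56.25°.
With φ = 18.3°, δ = 6.3°, H = -56.25°: sin φ sin δ = 0.0345, cos φ cos δ cos H = 0.5243, so cos θ_z = 0.5588.
θ_z = arccos(0.5588) = 56.03°, so the elevation is 90° − 56.03° = 33.97°.

34.0°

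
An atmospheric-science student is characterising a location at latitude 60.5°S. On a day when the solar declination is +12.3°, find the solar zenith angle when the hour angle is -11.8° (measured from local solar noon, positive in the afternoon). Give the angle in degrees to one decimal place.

73.4°

cos θ_z = sin φ sin δ + cos φ cos δ cos H = (-0.8704)(0.2130) + (0.4924)(0.9770)(0.9789) = 0.2855.
θ_z = arccos(0.2855) = 73.41°.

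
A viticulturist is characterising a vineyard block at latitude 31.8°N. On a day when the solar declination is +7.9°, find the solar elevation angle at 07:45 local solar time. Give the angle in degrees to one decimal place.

26.4°

Hour angle H = 15° × (7.75 − 12) = -63.75°.
With φ = 31.8°, δ = 7.9°, H = -63.75°: sin φ sin δ = 0.0724, cos φ cos δ cos H = 0.3723, so cos θ_z = 0.4447.
θ_z = arccos(0.4447) = 63.60°, so the elevation is 90° − 63.60° = 26.40°.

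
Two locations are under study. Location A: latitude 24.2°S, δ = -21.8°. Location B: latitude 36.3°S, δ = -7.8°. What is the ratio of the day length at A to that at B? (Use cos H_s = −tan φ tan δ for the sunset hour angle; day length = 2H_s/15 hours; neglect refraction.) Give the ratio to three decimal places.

A: H_s = arccos(−tan -24.2° · tan -21.8°) = 100.36°, so 2H_s/15 = 13.3813 h.
B: H_s = arccos(−tan -36.3° · tan -7.8°) = 95.78°, so 2H_s/15 = 12.7707 h.
Ratio A/B = 13.3813 / 12.7707 = 1.0478.

1.048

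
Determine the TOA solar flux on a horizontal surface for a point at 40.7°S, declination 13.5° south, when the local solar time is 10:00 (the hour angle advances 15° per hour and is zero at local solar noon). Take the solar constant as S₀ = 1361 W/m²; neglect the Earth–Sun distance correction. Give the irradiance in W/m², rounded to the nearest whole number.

Hour angle H = 15° × (10 − 12) = -30.00°.
cos θ_z = sin φ sin δ + cos φ cos δ cos H = (-0.6521)(-0.2334) + (0.7581)(0.9724)(0.8660) = 0.7906.
Top-of-atmosphere irradiance = S₀ cos θ_z = 1361 × 0.7906 = 1076.01 W/m².

1076 W/m²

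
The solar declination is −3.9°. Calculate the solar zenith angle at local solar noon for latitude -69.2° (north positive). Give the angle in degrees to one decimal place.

65.3°

At local solar noon the hour angle is zero, so the zenith angle is |φ − δ| = |-69.2° − (-3.9°)| = 65.3°.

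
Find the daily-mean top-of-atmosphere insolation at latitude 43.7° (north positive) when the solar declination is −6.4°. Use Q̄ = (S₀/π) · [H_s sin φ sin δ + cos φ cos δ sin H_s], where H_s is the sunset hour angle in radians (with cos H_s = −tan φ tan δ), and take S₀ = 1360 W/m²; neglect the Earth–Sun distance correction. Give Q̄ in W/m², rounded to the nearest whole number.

The sunset hour angle satisfies cos H_s = −tan φ tan δ = 0.1072, giving H_s = 83.85°. In radians, H_s = 1.4635.
H_s sin φ sin δ = 1.4635 × 0.6909 × -0.1115 = -0.1127.
cos φ cos δ sin H_s = 0.7230 × 0.9938 × 0.9942 = 0.7143.
Q̄ = (1360/π) × (-0.1127 + 0.7143) = 432.90 × 0.6016 = 260.43 W/m².

260 W/m²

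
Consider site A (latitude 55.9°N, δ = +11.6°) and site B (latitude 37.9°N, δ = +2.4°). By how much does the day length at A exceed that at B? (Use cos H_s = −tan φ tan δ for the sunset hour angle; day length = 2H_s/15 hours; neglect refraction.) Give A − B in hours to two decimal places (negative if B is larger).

A: H_s = arccos(−tan 55.9° · tan 11.6°) = 107.65°, so 2H_s/15 = 14.3533 h.
B: H_s = arccos(−tan 37.9° · tan 2.4°) = 91.87°, so 2H_s/15 = 12.2493 h.
A − B = 14.3533 − 12.2493 = 2.1040 h.

+2.10 h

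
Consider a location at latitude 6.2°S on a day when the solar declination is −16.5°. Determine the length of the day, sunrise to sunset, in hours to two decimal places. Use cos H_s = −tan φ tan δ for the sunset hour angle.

cos H_s = −tan(-6.2°) · tan(-16.5°) = -0.0322, so H_s = arccos(-0.0322) = 91.85°.
Day length = 2 H_s / 15° h⁻¹ = 183.70° / 15 = 12.247 h.

12.25 hours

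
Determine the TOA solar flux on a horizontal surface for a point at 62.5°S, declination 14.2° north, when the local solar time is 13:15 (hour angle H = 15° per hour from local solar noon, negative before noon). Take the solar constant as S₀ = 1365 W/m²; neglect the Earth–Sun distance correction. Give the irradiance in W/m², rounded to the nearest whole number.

282 W/m²

Hour angle H = 15° × (13.25 − 12) = 18.75°.
With φ = -62.5°, δ = 14.2°, H = 18.75°: sin φ sin δ = -0.2176, cos φ cos δ cos H = 0.4239, so cos θ_z = 0.2063.
Top-of-atmosphere irradiance = S₀ cos θ_z = 1365 × 0.2063 = 281.60 W/m².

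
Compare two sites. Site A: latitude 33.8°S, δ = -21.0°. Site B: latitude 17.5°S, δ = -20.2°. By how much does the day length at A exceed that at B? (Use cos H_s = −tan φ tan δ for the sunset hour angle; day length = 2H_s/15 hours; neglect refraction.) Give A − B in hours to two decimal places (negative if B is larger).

+1.10 h

A: H_s = arccos(−tan -33.8° · tan -21.0°) = 104.89°, so 2H_s/15 = 13.9853 h.
B: H_s = arccos(−tan -17.5° · tan -20.2°) = 96.66°, so 2H_s/15 = 12.8880 h.
A − B = 13.9853 − 12.8880 = 1.0973 h.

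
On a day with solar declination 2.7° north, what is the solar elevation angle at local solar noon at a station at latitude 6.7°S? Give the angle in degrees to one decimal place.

At local solar noon the hour angle is zero, so the elevation is 90° − |φ − δ| = 90° − |-6.7° − (2.7°)| = 90° − 9.4° = 80.6°.

80.6°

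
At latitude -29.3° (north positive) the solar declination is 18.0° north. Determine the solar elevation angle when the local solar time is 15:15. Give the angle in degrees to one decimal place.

23.3°

Hour angle H = 15° × (15.25 − 12) = 48.75°.
cos θ_z = sin φ sin δ + cos φ cos δ cos H = (-0.4894)(0.3090) + (0.8721)(0.9511)(0.6593) = 0.3956.
θ_z = arccos(0.3956) = 66.70°, so the elevation is 90° − 66.70° = 23.30°.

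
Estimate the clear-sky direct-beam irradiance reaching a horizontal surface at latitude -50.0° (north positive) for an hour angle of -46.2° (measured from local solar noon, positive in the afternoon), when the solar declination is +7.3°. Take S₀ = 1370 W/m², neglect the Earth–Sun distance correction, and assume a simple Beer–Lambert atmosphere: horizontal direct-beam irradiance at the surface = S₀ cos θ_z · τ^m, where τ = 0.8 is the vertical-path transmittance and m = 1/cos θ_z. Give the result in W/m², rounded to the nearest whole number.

246 W/m²

cos θ_z = sin(-50.0°) sin(7.3°) + cos(-50.0°) cos(7.3°) cos(-46.20°) = -0.0973 + 0.4413 = 0.3440.
Air mass m = 1/cos θ_z = 1/0.3440 = 2.907; τ^m = 0.8^2.907 = 0.5227.
Surface direct beam = 1370 × 0.3440 × 0.5227 = 246.34 W/m².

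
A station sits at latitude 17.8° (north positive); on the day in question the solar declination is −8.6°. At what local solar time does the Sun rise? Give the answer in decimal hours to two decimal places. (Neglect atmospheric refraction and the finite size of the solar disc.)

−tan φ tan δ = −(0.3211)(-0.1512) = 0.0486; H_s = arccos(0.0486) = 87.21°.
Sunrise is at 12 − H_s/15 = 12 − 5.814 = 6.186 h local solar time.

6.19 h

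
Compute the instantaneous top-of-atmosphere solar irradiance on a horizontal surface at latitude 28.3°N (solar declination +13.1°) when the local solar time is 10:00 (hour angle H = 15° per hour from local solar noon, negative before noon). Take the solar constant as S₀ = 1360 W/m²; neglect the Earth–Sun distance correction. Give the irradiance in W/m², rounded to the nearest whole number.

1156 W/m²

Hour angle H = 15° × (10 − 12) = -30.00°.
cos θ_z = sin φ sin δ + cos φ cos δ cos H = (0.4741)(0.2267) + (0.8805)(0.9740)(0.8660) = 0.8502.
Top-of-atmosphere irradiance = S₀ cos θ_z = 1360 × 0.8502 = 1156.27 W/m².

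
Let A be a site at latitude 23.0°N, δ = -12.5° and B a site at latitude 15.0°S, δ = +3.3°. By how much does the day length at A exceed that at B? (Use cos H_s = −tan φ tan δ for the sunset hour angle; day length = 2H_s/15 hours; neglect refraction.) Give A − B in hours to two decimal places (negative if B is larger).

-0.60 h

A: H_s = arccos(−tan 23.0° · tan -12.5°) = 84.60°, so 2H_s/15 = 11.2800 h.
B: H_s = arccos(−tan -15.0° · tan 3.3°) = 89.11°, so 2H_s/15 = 11.8813 h.
A − B = 11.2800 − 11.8813 = -0.6013 h.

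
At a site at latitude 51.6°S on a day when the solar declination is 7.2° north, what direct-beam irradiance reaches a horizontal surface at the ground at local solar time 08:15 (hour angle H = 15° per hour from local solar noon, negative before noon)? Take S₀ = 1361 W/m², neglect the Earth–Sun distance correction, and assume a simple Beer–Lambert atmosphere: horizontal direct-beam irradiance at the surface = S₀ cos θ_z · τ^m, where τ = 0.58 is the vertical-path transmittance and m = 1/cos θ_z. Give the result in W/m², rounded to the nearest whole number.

Hour angle H = 15° × (8.25 − 12) = -56.25°.
cos θ_z = sin φ sin δ + cos φ cos δ cos H = (-0.7837)(0.1253) + (0.6211)(0.9921)(0.5556) = 0.2442.
Air mass m = 1/cos θ_z = 1/0.2442 = 4.095; τ^m = 0.58^4.095 = 0.1075.
Surface direct beam = 1361 × 0.2442 × 0.1075 = 35.73 W/m².

36 W/m²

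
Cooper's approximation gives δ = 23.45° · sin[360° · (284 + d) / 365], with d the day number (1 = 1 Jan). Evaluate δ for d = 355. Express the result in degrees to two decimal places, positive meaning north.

-23.45°

360 × (284 + 355) / 365 = 630.247°; sin(630.247°) = -1.0000.
δ = 23.45 × -1.0000 = -23.450° ≈ -23.45°.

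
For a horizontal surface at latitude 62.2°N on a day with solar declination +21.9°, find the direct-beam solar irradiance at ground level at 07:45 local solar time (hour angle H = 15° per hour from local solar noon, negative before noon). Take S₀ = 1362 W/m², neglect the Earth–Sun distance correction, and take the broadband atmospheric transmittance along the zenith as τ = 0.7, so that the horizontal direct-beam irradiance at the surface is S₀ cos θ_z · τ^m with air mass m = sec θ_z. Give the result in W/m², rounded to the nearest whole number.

Hour angle H = 15° × (7.75 − 12) = -63.75°.
cos θ_z = sin(62.2°) sin(21.9°) + cos(62.2°) cos(21.9°) cos(-63.75°) = 0.3299 + 0.1914 = 0.5213.
Air mass m = 1/cos θ_z = 1/0.5213 = 1.918; τ^m = 0.7^1.918 = 0.5045.
Surface direct beam = 1362 × 0.5213 × 0.5045 = 358.20 W/m².

358 W/m²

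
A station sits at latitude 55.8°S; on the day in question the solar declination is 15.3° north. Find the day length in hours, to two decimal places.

8.84 hours

The sunset hour angle satisfies cos H_s = −tan φ tan δ = 0.4025, giving H_s = 66.27°.
Day length = 2 H_s / 15° h⁻¹ = 132.54° / 15 = 8.836 h.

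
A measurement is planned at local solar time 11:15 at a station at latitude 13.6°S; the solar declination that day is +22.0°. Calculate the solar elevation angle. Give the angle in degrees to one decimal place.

Hour angle H = 15° × (11.25 − 12) = -11.25°.
cos θ_z = sin φ sin δ + cos φ cos δ cos H = (-0.2351)(0.3746) + (0.9720)(0.9272)(0.9808) = 0.7959.
θ_z = arccos(0.7959) = 37.26°, so the elevation is 90° − 37.26° = 52.74°.

52.7°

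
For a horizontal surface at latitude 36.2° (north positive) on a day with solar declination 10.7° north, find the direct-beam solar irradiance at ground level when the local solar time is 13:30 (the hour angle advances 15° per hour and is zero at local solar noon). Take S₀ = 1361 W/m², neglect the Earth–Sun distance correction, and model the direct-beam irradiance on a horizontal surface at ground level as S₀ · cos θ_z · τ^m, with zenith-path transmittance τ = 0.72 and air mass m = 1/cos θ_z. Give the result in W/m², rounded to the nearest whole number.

Hour angle H = 15° × (13.5 − 12) = 22.50°.
With φ = 36.2°, δ = 10.7°, H = 22.50°: sin φ sin δ = 0.1097, cos φ cos δ cos H = 0.7326, so cos θ_z = 0.8423.
Air mass m = 1/cos θ_z = 1/0.8423 = 1.187; τ^m = 0.72^1.187 = 0.6771.
Surface direct beam = 1361 × 0.8423 × 0.6771 = 776.21 W/m².

776 W/m²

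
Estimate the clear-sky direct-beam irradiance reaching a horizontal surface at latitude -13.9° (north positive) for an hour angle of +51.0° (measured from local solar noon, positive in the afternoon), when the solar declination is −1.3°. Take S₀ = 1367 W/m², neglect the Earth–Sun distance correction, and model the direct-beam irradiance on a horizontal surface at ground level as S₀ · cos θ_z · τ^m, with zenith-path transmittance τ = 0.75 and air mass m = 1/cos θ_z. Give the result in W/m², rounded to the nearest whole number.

cos θ_z = sin φ sin δ + cos φ cos δ cos H = (-0.2402)(-0.0227) + (0.9707)(0.9997)(0.6293) = 0.6161.
Air mass m = 1/cos θ_z = 1/0.6161 = 1.623; τ^m = 0.75^1.623 = 0.6269.
Surface direct beam = 1367 × 0.6161 × 0.6269 = 527.98 W/m².

528 W/m²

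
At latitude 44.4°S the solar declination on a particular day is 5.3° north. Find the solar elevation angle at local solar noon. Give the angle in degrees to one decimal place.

At local solar noon the hour angle is zero, so the elevation is 90° − |φ − δ| = 90° − |-44.4° − (5.3°)| = 90° − 49.7° = 40.3°.

40.3°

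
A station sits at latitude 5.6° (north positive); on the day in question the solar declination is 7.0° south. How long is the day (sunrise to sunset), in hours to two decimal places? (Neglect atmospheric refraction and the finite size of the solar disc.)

cos H_s = −tan(5.6°) · tan(-7.0°) = 0.0120, so H_s = arccos(0.0120) = 89.31°.
Day length = 2 H_s / 15° h⁻¹ = 178.62° / 15 = 11.908 h.

11.91 hours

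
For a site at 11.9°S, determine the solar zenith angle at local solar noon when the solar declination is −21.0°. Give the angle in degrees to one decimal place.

At local solar noon the hour angle is zero, so the zenith angle is |φ − δ| = |-11.9° − (-21.0°)| = 9.1°.

9.1°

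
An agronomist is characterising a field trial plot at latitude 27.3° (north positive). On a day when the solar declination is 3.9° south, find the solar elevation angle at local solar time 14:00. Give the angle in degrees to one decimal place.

Hour angle H = 15° × (14 − 12) = 30.00°.
cos θ_z = sin φ sin δ + cos φ cos δ cos H = (0.4586)(-0.0680) + (0.8886)(0.9977)(0.8660) = 0.7366.
θ_z = arccos(0.7366) = 42.56°, so the elevation is 90° − 42.56° = 47.44°.

47.4°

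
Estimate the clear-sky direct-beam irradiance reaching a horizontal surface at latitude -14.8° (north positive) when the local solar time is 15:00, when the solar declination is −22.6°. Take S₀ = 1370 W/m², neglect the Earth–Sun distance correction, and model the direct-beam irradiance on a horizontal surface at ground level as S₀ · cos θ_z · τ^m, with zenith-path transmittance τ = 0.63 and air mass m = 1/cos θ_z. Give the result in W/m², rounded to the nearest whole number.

530 W/m²

Hour angle H = 15° × (15 − 12) = 45.00°.
With φ = -14.8°, δ = -22.6°, H = 45.00°: sin φ sin δ = 0.0982, cos φ cos δ cos H = 0.6312, so cos θ_z = 0.7294.
Air mass m = 1/cos θ_z = 1/0.7294 = 1.371; τ^m = 0.63^1.371 = 0.5308.
Surface direct beam = 1370 × 0.7294 × 0.5308 = 530.42 W/m².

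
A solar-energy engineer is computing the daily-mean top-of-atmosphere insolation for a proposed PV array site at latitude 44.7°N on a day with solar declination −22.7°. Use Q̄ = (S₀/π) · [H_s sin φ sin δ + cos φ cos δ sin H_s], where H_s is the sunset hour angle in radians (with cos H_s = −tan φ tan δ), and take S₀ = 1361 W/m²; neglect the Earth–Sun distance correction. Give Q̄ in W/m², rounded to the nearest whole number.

−tan φ tan δ = −(0.9896)(-0.4183) = 0.4139; H_s = arccos(0.4139) = 65.55°. In radians, H_s = 1.1441.
H_s sin φ sin δ = 1.1441 × 0.7034 × -0.3859 = -0.3106.
cos φ cos δ sin H_s = 0.7108 × 0.9225 × 0.9103 = 0.5969.
Q̄ = (1361/π) × (-0.3106 + 0.5969) = 433.22 × 0.2863 = 124.03 W/m².

124 W/m²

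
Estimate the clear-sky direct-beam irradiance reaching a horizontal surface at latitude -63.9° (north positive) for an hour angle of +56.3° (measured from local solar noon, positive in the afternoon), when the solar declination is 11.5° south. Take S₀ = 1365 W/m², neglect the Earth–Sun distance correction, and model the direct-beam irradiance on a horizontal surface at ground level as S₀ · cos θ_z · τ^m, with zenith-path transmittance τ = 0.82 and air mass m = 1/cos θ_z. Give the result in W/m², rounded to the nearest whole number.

355 W/m²

cos θ_z = sin(-63.9°) sin(-11.5°) + cos(-63.9°) cos(-11.5°) cos(56.30°) = 0.1790 + 0.2392 = 0.4182.
Air mass m = 1/cos θ_z = 1/0.4182 = 2.391; τ^m = 0.82^2.391 = 0.6222.
Surface direct beam = 1365 × 0.4182 × 0.6222 = 355.18 W/m².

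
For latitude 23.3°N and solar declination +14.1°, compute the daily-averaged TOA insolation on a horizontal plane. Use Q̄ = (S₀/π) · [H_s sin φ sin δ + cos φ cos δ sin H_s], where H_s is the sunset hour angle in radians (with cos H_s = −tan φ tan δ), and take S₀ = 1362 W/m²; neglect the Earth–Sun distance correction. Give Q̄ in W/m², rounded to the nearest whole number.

−tan φ tan δ = −(0.4307)(0.2512) = -0.1082; H_s = arccos(-0.1082) = 96.21°. In radians, H_s = 1.6792.
H_s sin φ sin δ = 1.6792 × 0.3955 × 0.2436 = 0.1618.
cos φ cos δ sin H_s = 0.9184 × 0.9699 × 0.9941 = 0.8855.
Q̄ = (1362/π) × (0.1618 + 0.8855) = 433.54 × 1.0473 = 454.05 W/m².

454 W/m²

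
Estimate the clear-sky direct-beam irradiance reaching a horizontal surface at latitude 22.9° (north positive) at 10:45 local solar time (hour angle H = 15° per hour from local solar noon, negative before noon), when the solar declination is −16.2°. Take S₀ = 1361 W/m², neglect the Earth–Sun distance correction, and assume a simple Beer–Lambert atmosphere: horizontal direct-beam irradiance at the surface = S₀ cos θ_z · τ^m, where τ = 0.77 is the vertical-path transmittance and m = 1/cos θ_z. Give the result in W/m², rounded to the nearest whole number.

693 W/m²

Hour angle H = 15° × (10.75 − 12) = -18.75°.
cos θ_z = sin(22.9°) sin(-16.2°) + cos(22.9°) cos(-16.2°) cos(-18.75°) = -0.1086 + 0.8377 = 0.7291.
Air mass m = 1/cos θ_z = 1/0.7291 = 1.372; τ^m = 0.77^1.372 = 0.6987.
Surface direct beam = 1361 × 0.7291 × 0.6987 = 693.32 W/m².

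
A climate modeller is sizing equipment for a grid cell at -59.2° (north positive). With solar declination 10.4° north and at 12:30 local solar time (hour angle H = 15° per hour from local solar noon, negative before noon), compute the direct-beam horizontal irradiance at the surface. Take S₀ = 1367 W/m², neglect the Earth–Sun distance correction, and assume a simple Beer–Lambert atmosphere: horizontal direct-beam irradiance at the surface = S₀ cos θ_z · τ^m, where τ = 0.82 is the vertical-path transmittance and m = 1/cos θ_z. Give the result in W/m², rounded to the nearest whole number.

Hour angle H = 15° × (12.5 − 12) = 7.50°.
cos θ_z = sin(-59.2°) sin(10.4°) + cos(-59.2°) cos(10.4°) cos(7.50°) = -0.1551 + 0.4993 = 0.3442.
Air mass m = 1/cos θ_z = 1/0.3442 = 2.905; τ^m = 0.82^2.905 = 0.5619.
Surface direct beam = 1367 × 0.3442 × 0.5619 = 264.39 W/m².

264 W/m²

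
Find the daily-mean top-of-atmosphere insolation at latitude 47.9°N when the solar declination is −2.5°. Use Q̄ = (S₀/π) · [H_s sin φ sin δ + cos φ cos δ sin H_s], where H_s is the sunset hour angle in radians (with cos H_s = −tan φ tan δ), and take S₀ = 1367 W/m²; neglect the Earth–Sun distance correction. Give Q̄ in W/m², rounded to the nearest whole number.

270 W/m²

−tan φ tan δ = −(1.1067)(-0.0437) = 0.0484; H_s = arccos(0.0484) = 87.23°. In radians, H_s = 1.5225.
H_s sin φ sin δ = 1.5225 × 0.7420 × -0.0436 = -0.0493.
cos φ cos δ sin H_s = 0.6704 × 0.9990 × 0.9988 = 0.6689.
Q̄ = (1367/π) × (-0.0493 + 0.6689) = 435.13 × 0.6196 = 269.61 W/m².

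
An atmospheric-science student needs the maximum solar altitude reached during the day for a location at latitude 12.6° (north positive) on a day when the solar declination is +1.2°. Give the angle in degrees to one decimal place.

78.6°

At local solar noon the hour angle is zero, so the elevation is 90° − |φ − δ| = 90° − |12.6° − (1.2°)| = 90° − 11.4° = 78.6°.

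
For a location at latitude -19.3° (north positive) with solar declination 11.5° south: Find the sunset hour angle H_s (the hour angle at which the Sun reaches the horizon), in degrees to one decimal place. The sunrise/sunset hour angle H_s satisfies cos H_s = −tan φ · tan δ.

cos H_s = −tan(-19.3°) · tan(-11.5°) = -0.0712, so H_s = arccos(-0.0712) = 94.08°.

94.1°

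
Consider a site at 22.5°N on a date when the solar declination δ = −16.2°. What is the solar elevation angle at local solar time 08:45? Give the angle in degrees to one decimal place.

28.6°

Hour angle H = 15° × (8.75 − 12) = -48.75°.
cos θ_z = sin φ sin δ + cos φ cos δ cos H = (0.3827)(-0.2790) + (0.9239)(0.9603)(0.6593) = 0.4782.
θ_z = arccos(0.4782) = 61.43°, so the elevation is 90° − 61.43° = 28.57°.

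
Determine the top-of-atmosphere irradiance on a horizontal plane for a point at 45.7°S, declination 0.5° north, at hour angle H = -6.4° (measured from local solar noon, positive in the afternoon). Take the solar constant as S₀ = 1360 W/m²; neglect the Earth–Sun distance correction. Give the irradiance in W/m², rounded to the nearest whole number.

cos θ_z = sin φ sin δ + cos φ cos δ cos H = (-0.7157)(0.0087) + (0.6984)(1.0000)(0.9938) = 0.6878.
Top-of-atmosphere irradiance = S₀ cos θ_z = 1360 × 0.6878 = 935.41 W/m².

935 W/m²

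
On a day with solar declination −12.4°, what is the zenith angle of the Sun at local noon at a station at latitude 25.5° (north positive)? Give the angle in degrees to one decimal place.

37.9°

At local solar noon the hour angle is zero, so the zenith angle is |φ − δ| = |25.5° − (-12.4°)| = 37.9°.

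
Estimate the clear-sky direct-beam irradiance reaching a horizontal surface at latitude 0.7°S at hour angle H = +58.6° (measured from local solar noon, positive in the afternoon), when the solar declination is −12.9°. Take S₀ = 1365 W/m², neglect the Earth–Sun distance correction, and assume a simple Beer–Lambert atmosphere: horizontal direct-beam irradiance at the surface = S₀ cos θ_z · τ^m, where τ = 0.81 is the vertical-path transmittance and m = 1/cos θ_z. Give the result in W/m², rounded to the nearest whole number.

461 W/m²

With φ = -0.7°, δ = -12.9°, H = 58.60°: sin φ sin δ = 0.0027, cos φ cos δ cos H = 0.5078, so cos θ_z = 0.5105.
Air mass m = 1/cos θ_z = 1/0.5105 = 1.959; τ^m = 0.81^1.959 = 0.6618.
Surface direct beam = 1365 × 0.5105 × 0.6618 = 461.16 W/m².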